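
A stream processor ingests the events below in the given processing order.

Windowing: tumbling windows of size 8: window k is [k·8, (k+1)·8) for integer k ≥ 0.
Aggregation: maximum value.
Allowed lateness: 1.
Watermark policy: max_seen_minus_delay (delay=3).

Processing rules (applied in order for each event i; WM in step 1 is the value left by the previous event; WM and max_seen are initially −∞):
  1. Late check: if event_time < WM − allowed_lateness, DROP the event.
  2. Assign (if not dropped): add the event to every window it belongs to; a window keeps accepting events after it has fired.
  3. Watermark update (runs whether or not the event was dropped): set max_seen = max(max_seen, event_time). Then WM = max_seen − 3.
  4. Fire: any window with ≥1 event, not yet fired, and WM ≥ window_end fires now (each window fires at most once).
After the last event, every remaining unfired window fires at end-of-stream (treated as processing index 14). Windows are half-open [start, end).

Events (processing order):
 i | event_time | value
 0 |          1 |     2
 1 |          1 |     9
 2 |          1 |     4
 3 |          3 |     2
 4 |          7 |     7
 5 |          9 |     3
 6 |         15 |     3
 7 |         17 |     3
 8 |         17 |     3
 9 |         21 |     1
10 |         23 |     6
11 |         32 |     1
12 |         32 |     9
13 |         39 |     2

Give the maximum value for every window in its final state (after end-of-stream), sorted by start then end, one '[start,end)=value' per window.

[0,8)=9 [8,16)=3 [16,24)=6 [32,40)=9

i=0 t=1 v=2: → [0,8); WM=-2
i=1 t=1 v=9: → [0,8); WM=-2
i=2 t=1 v=4: → [0,8); WM=-2
i=3 t=3 v=2: → [0,8); WM=0
i=4 t=7 v=7: → [0,8); WM=4
i=5 t=9 v=3: → [8,16); WM=6
i=6 t=15 v=3: → [8,16); WM=12; [0,8) fires=9
i=7 t=17 v=3: → [16,24); WM=14
i=8 t=17 v=3: → [16,24); WM=14
i=9 t=21 v=1: → [16,24); WM=18; [8,16) fires=3
i=10 t=23 v=6: → [16,24); WM=20
i=11 t=32 v=1: → [32,40); WM=29; [16,24) fires=6
i=12 t=32 v=9: → [32,40); WM=29
i=13 t=39 v=2: → [32,40); WM=36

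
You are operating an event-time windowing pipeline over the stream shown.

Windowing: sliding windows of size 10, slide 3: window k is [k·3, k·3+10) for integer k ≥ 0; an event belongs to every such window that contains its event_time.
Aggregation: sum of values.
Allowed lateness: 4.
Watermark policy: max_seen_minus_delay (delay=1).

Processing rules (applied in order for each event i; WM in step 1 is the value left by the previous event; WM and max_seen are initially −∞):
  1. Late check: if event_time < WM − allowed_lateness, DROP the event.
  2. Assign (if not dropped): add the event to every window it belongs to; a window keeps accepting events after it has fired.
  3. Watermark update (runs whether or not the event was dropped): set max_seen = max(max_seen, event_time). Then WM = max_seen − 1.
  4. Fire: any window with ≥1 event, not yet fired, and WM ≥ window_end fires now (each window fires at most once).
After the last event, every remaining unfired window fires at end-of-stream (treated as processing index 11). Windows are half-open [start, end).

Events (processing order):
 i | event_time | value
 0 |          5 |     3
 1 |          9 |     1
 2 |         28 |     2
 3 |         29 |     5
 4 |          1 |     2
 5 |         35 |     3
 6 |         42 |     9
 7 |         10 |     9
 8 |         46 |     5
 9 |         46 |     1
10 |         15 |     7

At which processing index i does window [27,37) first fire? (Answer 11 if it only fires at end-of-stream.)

i=0 t=5 v=3: → [3,13),[0,10); WM=4
i=1 t=9 v=1: → [9,19),[6,16),[3,13),[0,10); WM=8
i=2 t=28 v=2: → [27,37),[24,34),[21,31); WM=27; [0,10) fires=4 [3,13) fires=4 [6,16) fires=1 [9,19) fires=1
i=3 t=29 v=5: → [27,37),[24,34),[21,31); WM=28
i=4 t=1 v=2: DROP (t<28-4); WM=28
i=5 t=35 v=3: → [33,43),[30,40),[27,37); WM=34; [21,31) fires=7 [24,34) fires=7
i=6 t=42 v=9: → [42,52),[39,49),[36,46),[33,43); WM=41; [27,37) fires=10 [30,40) fires=3
i=7 t=10 v=9: DROP (t<41-4); WM=41
i=8 t=46 v=5: → [45,55),[42,52),[39,49); WM=45; [33,43) fires=12
i=9 t=46 v=1: → [45,55),[42,52),[39,49); WM=45
i=10 t=15 v=7: DROP (t<45-4); WM=45

6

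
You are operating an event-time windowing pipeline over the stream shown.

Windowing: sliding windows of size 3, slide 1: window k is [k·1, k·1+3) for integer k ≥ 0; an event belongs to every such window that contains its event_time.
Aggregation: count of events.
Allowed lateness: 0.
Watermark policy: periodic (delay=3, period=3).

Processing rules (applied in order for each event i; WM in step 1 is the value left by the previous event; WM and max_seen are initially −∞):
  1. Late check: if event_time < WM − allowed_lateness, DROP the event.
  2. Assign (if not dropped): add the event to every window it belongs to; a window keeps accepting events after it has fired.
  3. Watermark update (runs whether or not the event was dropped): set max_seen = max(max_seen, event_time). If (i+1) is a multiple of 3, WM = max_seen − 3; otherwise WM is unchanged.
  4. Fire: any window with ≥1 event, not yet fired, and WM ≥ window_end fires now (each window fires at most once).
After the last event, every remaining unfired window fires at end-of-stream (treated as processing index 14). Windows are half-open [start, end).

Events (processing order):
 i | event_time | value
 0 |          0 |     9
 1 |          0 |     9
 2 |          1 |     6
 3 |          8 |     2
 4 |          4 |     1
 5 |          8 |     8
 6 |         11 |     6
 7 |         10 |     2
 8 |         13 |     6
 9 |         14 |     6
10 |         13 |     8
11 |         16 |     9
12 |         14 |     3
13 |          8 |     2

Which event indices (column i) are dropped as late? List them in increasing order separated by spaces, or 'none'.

i=0 t=0 v=9: → [0,3); WM=−∞
i=1 t=0 v=9: → [0,3); WM=−∞
i=2 t=1 v=6: → [1,4),[0,3); WM=-2
i=3 t=8 v=2: → [8,11),[7,10),[6,9); WM=-2
i=4 t=4 v=1: → [4,7),[3,6),[2,5); WM=-2
i=5 t=8 v=8: → [8,11),[7,10),[6,9); WM=5; [0,3) fires=3 [1,4) fires=1 [2,5) fires=1
i=6 t=11 v=6: → [11,14),[10,13),[9,12); WM=5
i=7 t=10 v=2: → [10,13),[9,12),[8,11); WM=5
i=8 t=13 v=6: → [13,16),[12,15),[11,14); WM=10; [3,6) fires=1 [4,7) fires=1 [6,9) fires=2 [7,10) fires=2
i=9 t=14 v=6: → [14,17),[13,16),[12,15); WM=10
i=10 t=13 v=8: → [13,16),[12,15),[11,14); WM=10
i=11 t=16 v=9: → [16,19),[15,18),[14,17); WM=13; [8,11) fires=3 [9,12) fires=2 [10,13) fires=2
i=12 t=14 v=3: → [14,17),[13,16),[12,15); WM=13
i=13 t=8 v=2: DROP (t<13-0); WM=13

13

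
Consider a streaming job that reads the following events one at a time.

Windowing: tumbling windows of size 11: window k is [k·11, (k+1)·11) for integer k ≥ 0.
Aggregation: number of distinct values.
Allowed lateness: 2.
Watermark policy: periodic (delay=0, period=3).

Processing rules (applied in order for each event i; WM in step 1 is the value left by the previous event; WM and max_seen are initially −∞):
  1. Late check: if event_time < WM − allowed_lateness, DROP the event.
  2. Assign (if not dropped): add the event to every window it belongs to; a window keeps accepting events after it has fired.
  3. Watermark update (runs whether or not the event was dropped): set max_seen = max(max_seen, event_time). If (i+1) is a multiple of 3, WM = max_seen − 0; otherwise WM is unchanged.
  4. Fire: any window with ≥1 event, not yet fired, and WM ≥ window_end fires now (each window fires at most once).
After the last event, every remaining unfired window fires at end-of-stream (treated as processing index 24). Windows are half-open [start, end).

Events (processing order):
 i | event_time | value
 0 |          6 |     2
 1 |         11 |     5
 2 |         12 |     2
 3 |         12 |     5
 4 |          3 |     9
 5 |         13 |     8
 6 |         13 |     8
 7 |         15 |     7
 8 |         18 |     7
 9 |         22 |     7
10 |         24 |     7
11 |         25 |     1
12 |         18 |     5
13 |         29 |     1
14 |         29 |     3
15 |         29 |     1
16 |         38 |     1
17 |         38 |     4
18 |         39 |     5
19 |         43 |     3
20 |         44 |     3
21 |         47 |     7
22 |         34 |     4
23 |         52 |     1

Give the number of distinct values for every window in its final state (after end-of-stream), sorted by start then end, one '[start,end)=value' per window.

i=0 t=6 v=2: → [0,11); WM=−∞
i=1 t=11 v=5: → [11,22); WM=−∞
i=2 t=12 v=2: → [11,22); WM=12; [0,11) fires=1
i=3 t=12 v=5: → [11,22); WM=12
i=4 t=3 v=9: DROP (t<12-2); WM=12
i=5 t=13 v=8: → [11,22); WM=13
i=6 t=13 v=8: → [11,22); WM=13
i=7 t=15 v=7: → [11,22); WM=13
i=8 t=18 v=7: → [11,22); WM=18
i=9 t=22 v=7: → [22,33); WM=18
i=10 t=24 v=7: → [22,33); WM=18
i=11 t=25 v=1: → [22,33); WM=25; [11,22) fires=4
i=12 t=18 v=5: DROP (t<25-2); WM=25
i=13 t=29 v=1: → [22,33); WM=25
i=14 t=29 v=3: → [22,33); WM=29
i=15 t=29 v=1: → [22,33); WM=29
i=16 t=38 v=1: → [33,44); WM=29
i=17 t=38 v=4: → [33,44); WM=38; [22,33) fires=3
i=18 t=39 v=5: → [33,44); WM=38
i=19 t=43 v=3: → [33,44); WM=38
i=20 t=44 v=3: → [44,55); WM=44; [33,44) fires=4
i=21 t=47 v=7: → [44,55); WM=44
i=22 t=34 v=4: DROP (t<44-2); WM=44
i=23 t=52 v=1: → [44,55); WM=52

[0,11)=1 [11,22)=4 [22,33)=3 [33,44)=4 [44,55)=3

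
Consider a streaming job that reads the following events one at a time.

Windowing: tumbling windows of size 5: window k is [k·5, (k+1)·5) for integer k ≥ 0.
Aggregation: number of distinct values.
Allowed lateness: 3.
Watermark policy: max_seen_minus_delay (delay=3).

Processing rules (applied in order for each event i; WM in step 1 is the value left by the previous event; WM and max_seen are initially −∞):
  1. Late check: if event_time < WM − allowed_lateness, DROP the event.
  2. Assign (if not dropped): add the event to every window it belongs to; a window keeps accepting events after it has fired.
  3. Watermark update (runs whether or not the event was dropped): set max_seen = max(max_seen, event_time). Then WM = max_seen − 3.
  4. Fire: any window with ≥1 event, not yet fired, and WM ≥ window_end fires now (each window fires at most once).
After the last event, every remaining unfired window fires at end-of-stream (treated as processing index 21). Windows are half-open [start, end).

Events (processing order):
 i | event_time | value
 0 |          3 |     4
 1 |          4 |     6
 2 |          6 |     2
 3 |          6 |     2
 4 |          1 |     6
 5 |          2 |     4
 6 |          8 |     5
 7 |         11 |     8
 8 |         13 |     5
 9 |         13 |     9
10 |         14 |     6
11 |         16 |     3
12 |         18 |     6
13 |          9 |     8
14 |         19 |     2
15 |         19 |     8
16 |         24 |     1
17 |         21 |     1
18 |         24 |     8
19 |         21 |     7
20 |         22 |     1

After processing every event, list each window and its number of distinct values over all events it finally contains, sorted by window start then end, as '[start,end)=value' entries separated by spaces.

i=0 t=3 v=4: → [0,5); WM=0
i=1 t=4 v=6: → [0,5); WM=1
i=2 t=6 v=2: → [5,10); WM=3
i=3 t=6 v=2: → [5,10); WM=3
i=4 t=1 v=6: → [0,5); WM=3
i=5 t=2 v=4: → [0,5); WM=3
i=6 t=8 v=5: → [5,10); WM=5; [0,5) fires=2
i=7 t=11 v=8: → [10,15); WM=8
i=8 t=13 v=5: → [10,15); WM=10; [5,10) fires=2
i=9 t=13 v=9: → [10,15); WM=10
i=10 t=14 v=6: → [10,15); WM=11
i=11 t=16 v=3: → [15,20); WM=13
i=12 t=18 v=6: → [15,20); WM=15; [10,15) fires=4
i=13 t=9 v=8: DROP (t<15-3); WM=15
i=14 t=19 v=2: → [15,20); WM=16
i=15 t=19 v=8: → [15,20); WM=16
i=16 t=24 v=1: → [20,25); WM=21; [15,20) fires=4
i=17 t=21 v=1: → [20,25); WM=21
i=18 t=24 v=8: → [20,25); WM=21
i=19 t=21 v=7: → [20,25); WM=21
i=20 t=22 v=1: → [20,25); WM=21

[0,5)=2 [5,10)=2 [10,15)=4 [15,20)=4 [20,25)=3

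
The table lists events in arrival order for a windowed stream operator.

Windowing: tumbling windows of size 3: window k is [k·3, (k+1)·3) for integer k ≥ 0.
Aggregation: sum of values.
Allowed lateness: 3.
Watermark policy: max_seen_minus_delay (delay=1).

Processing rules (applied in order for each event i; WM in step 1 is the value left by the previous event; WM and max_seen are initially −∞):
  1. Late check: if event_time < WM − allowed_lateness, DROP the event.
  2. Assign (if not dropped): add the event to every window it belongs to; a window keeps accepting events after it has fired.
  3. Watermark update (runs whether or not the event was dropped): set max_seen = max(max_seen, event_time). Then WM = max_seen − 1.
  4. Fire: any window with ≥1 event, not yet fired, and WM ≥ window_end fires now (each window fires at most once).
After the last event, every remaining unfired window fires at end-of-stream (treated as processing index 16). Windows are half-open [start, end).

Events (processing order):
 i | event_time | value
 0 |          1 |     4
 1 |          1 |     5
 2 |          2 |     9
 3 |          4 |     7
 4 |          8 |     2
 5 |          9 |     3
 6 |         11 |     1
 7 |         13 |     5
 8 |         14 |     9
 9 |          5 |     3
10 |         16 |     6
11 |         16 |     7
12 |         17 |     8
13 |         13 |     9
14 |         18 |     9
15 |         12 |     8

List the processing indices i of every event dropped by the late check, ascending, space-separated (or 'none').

9 15

i=0 t=1 v=4: → [0,3); WM=0
i=1 t=1 v=5: → [0,3); WM=0
i=2 t=2 v=9: → [0,3); WM=1
i=3 t=4 v=7: → [3,6); WM=3; [0,3) fires=18
i=4 t=8 v=2: → [6,9); WM=7; [3,6) fires=7
i=5 t=9 v=3: → [9,12); WM=8
i=6 t=11 v=1: → [9,12); WM=10; [6,9) fires=2
i=7 t=13 v=5: → [12,15); WM=12; [9,12) fires=4
i=8 t=14 v=9: → [12,15); WM=13
i=9 t=5 v=3: DROP (t<13-3); WM=13
i=10 t=16 v=6: → [15,18); WM=15; [12,15) fires=14
i=11 t=16 v=7: → [15,18); WM=15
i=12 t=17 v=8: → [15,18); WM=16
i=13 t=13 v=9: → [12,15); WM=16
i=14 t=18 v=9: → [18,21); WM=17
i=15 t=12 v=8: DROP (t<17-3); WM=17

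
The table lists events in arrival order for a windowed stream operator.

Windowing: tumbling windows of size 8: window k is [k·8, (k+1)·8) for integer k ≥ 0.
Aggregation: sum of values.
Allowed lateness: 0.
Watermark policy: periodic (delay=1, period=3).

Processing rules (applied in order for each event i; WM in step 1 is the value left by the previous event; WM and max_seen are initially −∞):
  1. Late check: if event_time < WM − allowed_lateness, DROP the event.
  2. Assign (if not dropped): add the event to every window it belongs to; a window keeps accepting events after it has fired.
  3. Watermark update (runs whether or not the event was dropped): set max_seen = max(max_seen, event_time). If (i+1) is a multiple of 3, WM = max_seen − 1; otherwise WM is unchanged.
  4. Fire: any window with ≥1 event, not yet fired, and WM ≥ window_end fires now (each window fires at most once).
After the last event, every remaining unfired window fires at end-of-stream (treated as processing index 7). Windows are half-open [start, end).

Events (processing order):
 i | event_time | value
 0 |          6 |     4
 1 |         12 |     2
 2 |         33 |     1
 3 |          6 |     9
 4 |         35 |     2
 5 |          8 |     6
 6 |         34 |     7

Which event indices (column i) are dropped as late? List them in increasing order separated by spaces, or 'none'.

i=0 t=6 v=4: → [0,8); WM=−∞
i=1 t=12 v=2: → [8,16); WM=−∞
i=2 t=33 v=1: → [32,40); WM=32; [0,8) fires=4 [8,16) fires=2
i=3 t=6 v=9: DROP (t<32-0); WM=32
i=4 t=35 v=2: → [32,40); WM=32
i=5 t=8 v=6: DROP (t<32-0); WM=34
i=6 t=34 v=7: → [32,40); WM=34

3 5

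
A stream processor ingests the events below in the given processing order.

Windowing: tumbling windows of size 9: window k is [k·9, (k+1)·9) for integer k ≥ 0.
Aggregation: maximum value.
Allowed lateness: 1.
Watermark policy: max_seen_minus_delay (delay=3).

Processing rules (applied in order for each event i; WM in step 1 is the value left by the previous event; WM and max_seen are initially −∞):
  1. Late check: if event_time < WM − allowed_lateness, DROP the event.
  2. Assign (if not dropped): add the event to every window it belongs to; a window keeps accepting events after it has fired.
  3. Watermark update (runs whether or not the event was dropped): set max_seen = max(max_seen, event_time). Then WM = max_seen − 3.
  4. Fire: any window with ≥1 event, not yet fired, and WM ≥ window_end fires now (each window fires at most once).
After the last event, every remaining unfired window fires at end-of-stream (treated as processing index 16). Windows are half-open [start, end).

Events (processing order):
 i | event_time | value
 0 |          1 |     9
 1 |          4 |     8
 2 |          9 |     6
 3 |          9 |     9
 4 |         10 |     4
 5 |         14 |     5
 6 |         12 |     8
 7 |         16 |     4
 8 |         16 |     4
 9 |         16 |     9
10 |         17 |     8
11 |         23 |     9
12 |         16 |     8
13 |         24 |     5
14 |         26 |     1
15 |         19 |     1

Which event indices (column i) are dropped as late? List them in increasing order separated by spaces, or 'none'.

i=0 t=1 v=9: → [0,9); WM=-2
i=1 t=4 v=8: → [0,9); WM=1
i=2 t=9 v=6: → [9,18); WM=6
i=3 t=9 v=9: → [9,18); WM=6
i=4 t=10 v=4: → [9,18); WM=7
i=5 t=14 v=5: → [9,18); WM=11; [0,9) fires=9
i=6 t=12 v=8: → [9,18); WM=11
i=7 t=16 v=4: → [9,18); WM=13
i=8 t=16 v=4: → [9,18); WM=13
i=9 t=16 v=9: → [9,18); WM=13
i=10 t=17 v=8: → [9,18); WM=14
i=11 t=23 v=9: → [18,27); WM=20; [9,18) fires=9
i=12 t=16 v=8: DROP (t<20-1); WM=20
i=13 t=24 v=5: → [18,27); WM=21
i=14 t=26 v=1: → [18,27); WM=23
i=15 t=19 v=1: DROP (t<23-1); WM=23

12 15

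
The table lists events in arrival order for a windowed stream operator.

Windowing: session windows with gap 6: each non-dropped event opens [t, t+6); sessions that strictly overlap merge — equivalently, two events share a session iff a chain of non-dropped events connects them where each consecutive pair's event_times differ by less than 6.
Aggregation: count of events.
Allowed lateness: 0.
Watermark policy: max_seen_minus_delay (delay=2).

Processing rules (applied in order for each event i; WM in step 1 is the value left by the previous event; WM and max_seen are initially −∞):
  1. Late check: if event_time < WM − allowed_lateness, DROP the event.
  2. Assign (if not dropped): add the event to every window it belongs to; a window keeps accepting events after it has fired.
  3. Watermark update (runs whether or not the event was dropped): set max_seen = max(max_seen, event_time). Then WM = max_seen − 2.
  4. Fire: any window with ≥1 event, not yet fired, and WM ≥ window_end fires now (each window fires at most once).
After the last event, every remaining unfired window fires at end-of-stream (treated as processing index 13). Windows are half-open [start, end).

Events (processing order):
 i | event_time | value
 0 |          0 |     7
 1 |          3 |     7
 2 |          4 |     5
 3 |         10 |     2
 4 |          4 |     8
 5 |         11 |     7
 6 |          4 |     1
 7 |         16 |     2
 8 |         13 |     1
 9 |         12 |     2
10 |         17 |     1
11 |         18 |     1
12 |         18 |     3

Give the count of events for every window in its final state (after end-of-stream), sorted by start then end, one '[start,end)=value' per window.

[0,10)=3 [10,24)=6

i=0 t=0 v=7: → [0,6); WM=-2
i=1 t=3 v=7: → [0,9); WM=1
i=2 t=4 v=5: → [0,10); WM=2
i=3 t=10 v=2: → [10,16); WM=8
i=4 t=4 v=8: DROP (t<8-0); WM=8
i=5 t=11 v=7: → [10,17); WM=9
i=6 t=4 v=1: DROP (t<9-0); WM=9
i=7 t=16 v=2: → [10,22); WM=14
i=8 t=13 v=1: DROP (t<14-0); WM=14
i=9 t=12 v=2: DROP (t<14-0); WM=14
i=10 t=17 v=1: → [10,23); WM=15
i=11 t=18 v=1: → [10,24); WM=16
i=12 t=18 v=3: → [10,24); WM=16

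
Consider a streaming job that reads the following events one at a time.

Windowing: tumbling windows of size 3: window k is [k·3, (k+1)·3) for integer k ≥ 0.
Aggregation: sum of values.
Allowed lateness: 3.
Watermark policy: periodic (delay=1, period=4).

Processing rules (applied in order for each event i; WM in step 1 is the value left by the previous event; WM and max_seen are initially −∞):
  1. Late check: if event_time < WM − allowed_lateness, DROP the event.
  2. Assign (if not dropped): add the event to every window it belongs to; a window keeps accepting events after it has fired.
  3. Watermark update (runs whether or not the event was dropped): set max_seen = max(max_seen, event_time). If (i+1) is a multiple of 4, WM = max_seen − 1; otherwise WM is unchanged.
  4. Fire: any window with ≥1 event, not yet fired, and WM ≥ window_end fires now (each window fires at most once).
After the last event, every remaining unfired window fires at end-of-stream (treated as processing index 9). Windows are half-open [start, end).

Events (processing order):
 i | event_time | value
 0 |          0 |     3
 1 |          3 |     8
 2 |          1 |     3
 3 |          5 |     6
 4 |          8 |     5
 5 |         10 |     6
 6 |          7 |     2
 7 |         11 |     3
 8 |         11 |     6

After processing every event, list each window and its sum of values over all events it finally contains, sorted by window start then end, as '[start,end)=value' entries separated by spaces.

[0,3)=6 [3,6)=14 [6,9)=7 [9,12)=15

i=0 t=0 v=3: → [0,3); WM=−∞
i=1 t=3 v=8: → [3,6); WM=−∞
i=2 t=1 v=3: → [0,3); WM=−∞
i=3 t=5 v=6: → [3,6); WM=4; [0,3) fires=6
i=4 t=8 v=5: → [6,9); WM=4
i=5 t=10 v=6: → [9,12); WM=4
i=6 t=7 v=2: → [6,9); WM=4
i=7 t=11 v=3: → [9,12); WM=10; [3,6) fires=14 [6,9) fires=7
i=8 t=11 v=6: → [9,12); WM=10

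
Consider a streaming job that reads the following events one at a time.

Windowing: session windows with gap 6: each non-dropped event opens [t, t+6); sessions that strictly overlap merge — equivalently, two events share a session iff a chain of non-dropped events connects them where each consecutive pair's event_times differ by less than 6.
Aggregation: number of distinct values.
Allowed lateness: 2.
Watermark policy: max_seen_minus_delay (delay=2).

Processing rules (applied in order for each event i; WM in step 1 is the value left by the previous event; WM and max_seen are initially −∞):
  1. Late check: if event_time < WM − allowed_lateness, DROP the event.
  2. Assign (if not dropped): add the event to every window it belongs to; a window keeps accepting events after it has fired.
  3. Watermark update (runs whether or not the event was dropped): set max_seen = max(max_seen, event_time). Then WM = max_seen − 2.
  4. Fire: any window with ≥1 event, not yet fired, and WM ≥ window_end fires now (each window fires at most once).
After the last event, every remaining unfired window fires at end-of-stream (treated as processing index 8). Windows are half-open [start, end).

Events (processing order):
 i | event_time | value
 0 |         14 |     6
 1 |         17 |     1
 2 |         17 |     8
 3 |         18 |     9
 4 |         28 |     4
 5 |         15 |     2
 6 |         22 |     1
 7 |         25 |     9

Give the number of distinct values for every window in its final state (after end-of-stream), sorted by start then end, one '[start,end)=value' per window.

[14,24)=4 [25,34)=2

i=0 t=14 v=6: → [14,20); WM=12
i=1 t=17 v=1: → [14,23); WM=15
i=2 t=17 v=8: → [14,23); WM=15
i=3 t=18 v=9: → [14,24); WM=16
i=4 t=28 v=4: → [28,34); WM=26
i=5 t=15 v=2: DROP (t<26-2); WM=26
i=6 t=22 v=1: DROP (t<26-2); WM=26
i=7 t=25 v=9: → [25,34); WM=26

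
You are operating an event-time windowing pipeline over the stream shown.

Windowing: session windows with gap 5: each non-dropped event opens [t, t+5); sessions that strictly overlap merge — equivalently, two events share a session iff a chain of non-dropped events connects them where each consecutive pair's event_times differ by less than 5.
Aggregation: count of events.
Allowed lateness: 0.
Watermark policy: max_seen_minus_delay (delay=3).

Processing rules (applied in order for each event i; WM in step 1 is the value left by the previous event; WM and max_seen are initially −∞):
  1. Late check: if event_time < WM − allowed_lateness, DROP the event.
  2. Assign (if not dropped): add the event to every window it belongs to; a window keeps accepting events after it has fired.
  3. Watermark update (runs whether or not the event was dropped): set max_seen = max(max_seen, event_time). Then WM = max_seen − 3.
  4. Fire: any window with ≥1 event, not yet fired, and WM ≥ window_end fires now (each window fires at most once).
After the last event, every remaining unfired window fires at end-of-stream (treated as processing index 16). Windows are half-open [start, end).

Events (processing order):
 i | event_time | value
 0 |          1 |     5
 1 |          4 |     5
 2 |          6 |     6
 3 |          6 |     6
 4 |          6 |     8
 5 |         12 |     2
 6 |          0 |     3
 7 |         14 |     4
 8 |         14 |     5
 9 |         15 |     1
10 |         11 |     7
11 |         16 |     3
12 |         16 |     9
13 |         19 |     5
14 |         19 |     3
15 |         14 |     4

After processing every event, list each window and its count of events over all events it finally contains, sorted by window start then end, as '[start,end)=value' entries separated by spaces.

i=0 t=1 v=5: → [1,6); WM=-2
i=1 t=4 v=5: → [1,9); WM=1
i=2 t=6 v=6: → [1,11); WM=3
i=3 t=6 v=6: → [1,11); WM=3
i=4 t=6 v=8: → [1,11); WM=3
i=5 t=12 v=2: → [12,17); WM=9
i=6 t=0 v=3: DROP (t<9-0); WM=9
i=7 t=14 v=4: → [12,19); WM=11
i=8 t=14 v=5: → [12,19); WM=11
i=9 t=15 v=1: → [12,20); WM=12
i=10 t=11 v=7: DROP (t<12-0); WM=12
i=11 t=16 v=3: → [12,21); WM=13
i=12 t=16 v=9: → [12,21); WM=13
i=13 t=19 v=5: → [12,24); WM=16
i=14 t=19 v=3: → [12,24); WM=16
i=15 t=14 v=4: DROP (t<16-0); WM=16

[1,11)=5 [12,24)=8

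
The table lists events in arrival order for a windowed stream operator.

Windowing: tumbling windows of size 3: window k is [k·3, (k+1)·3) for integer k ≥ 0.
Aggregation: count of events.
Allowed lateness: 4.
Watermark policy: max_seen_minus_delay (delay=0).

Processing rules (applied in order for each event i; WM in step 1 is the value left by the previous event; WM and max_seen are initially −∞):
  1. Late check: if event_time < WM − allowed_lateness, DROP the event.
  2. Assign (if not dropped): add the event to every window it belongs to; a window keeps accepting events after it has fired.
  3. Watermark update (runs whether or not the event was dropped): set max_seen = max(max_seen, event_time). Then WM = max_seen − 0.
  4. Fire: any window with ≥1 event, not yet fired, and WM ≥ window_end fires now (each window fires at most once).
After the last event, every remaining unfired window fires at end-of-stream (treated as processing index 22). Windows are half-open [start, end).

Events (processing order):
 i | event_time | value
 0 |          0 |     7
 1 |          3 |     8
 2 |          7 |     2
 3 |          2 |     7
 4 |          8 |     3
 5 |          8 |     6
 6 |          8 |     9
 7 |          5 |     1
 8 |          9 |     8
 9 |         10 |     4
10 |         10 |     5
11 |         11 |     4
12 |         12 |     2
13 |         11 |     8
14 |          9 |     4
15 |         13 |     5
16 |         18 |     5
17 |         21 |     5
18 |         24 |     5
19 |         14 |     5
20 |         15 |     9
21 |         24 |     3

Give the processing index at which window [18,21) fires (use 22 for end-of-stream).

i=0 t=0 v=7: → [0,3); WM=0
i=1 t=3 v=8: → [3,6); WM=3; [0,3) fires=1
i=2 t=7 v=2: → [6,9); WM=7; [3,6) fires=1
i=3 t=2 v=7: DROP (t<7-4); WM=7
i=4 t=8 v=3: → [6,9); WM=8
i=5 t=8 v=6: → [6,9); WM=8
i=6 t=8 v=9: → [6,9); WM=8
i=7 t=5 v=1: → [3,6); WM=8
i=8 t=9 v=8: → [9,12); WM=9; [6,9) fires=4
i=9 t=10 v=4: → [9,12); WM=10
i=10 t=10 v=5: → [9,12); WM=10
i=11 t=11 v=4: → [9,12); WM=11
i=12 t=12 v=2: → [12,15); WM=12; [9,12) fires=4
i=13 t=11 v=8: → [9,12); WM=12
i=14 t=9 v=4: → [9,12); WM=12
i=15 t=13 v=5: → [12,15); WM=13
i=16 t=18 v=5: → [18,21); WM=18; [12,15) fires=2
i=17 t=21 v=5: → [21,24); WM=21; [18,21) fires=1
i=18 t=24 v=5: → [24,27); WM=24; [21,24) fires=1
i=19 t=14 v=5: DROP (t<24-4); WM=24
i=20 t=15 v=9: DROP (t<24-4); WM=24
i=21 t=24 v=3: → [24,27); WM=24

17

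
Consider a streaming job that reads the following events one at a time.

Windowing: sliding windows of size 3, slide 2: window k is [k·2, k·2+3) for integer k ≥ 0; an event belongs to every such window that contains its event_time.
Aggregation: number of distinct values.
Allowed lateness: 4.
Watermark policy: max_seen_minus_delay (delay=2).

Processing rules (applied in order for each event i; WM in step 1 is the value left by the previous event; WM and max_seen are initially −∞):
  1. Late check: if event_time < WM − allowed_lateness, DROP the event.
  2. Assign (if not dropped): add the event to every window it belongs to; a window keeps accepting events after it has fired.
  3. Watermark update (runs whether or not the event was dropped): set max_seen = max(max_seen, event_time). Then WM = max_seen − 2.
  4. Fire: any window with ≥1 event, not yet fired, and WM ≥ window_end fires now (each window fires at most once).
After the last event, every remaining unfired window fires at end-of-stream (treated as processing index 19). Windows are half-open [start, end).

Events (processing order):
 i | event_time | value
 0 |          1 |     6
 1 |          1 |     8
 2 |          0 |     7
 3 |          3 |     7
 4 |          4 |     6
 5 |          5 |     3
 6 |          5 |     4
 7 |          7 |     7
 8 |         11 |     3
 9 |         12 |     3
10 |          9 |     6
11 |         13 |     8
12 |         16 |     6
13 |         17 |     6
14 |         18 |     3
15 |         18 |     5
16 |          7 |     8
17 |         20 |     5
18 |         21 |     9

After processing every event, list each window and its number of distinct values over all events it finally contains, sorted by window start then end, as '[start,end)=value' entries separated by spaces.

[0,3)=3 [2,5)=2 [4,7)=3 [6,9)=1 [8,11)=1 [10,13)=1 [12,15)=2 [14,17)=1 [16,19)=3 [18,21)=2 [20,23)=2

i=0 t=1 v=6: → [0,3); WM=-1
i=1 t=1 v=8: → [0,3); WM=-1
i=2 t=0 v=7: → [0,3); WM=-1
i=3 t=3 v=7: → [2,5); WM=1
i=4 t=4 v=6: → [4,7),[2,5); WM=2
i=5 t=5 v=3: → [4,7); WM=3; [0,3) fires=3
i=6 t=5 v=4: → [4,7); WM=3
i=7 t=7 v=7: → [6,9); WM=5; [2,5) fires=2
i=8 t=11 v=3: → [10,13); WM=9; [4,7) fires=3 [6,9) fires=1
i=9 t=12 v=3: → [12,15),[10,13); WM=10
i=10 t=9 v=6: → [8,11); WM=10
i=11 t=13 v=8: → [12,15); WM=11; [8,11) fires=1
i=12 t=16 v=6: → [16,19),[14,17); WM=14; [10,13) fires=1
i=13 t=17 v=6: → [16,19); WM=15; [12,15) fires=2
i=14 t=18 v=3: → [18,21),[16,19); WM=16
i=15 t=18 v=5: → [18,21),[16,19); WM=16
i=16 t=7 v=8: DROP (t<16-4); WM=16
i=17 t=20 v=5: → [20,23),[18,21); WM=18; [14,17) fires=1
i=18 t=21 v=9: → [20,23); WM=19; [16,19) fires=3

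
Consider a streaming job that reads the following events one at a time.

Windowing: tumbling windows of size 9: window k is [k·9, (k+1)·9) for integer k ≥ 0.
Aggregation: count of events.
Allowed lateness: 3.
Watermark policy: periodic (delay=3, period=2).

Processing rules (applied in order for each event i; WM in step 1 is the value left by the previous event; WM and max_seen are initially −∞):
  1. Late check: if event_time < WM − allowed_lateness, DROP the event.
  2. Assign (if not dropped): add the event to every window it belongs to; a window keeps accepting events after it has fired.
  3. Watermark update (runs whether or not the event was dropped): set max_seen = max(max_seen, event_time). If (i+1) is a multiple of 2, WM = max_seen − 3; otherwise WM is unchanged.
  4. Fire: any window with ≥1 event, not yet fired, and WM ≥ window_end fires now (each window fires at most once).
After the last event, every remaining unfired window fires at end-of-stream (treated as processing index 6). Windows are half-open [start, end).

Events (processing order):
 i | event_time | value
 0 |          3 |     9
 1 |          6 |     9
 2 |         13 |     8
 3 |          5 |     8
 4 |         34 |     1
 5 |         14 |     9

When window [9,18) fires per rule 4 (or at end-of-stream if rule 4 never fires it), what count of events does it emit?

i=0 t=3 v=9: → [0,9); WM=−∞
i=1 t=6 v=9: → [0,9); WM=3
i=2 t=13 v=8: → [9,18); WM=3
i=3 t=5 v=8: → [0,9); WM=10; [0,9) fires=3
i=4 t=34 v=1: → [27,36); WM=10
i=5 t=14 v=9: → [9,18); WM=31; [9,18) fires=2

2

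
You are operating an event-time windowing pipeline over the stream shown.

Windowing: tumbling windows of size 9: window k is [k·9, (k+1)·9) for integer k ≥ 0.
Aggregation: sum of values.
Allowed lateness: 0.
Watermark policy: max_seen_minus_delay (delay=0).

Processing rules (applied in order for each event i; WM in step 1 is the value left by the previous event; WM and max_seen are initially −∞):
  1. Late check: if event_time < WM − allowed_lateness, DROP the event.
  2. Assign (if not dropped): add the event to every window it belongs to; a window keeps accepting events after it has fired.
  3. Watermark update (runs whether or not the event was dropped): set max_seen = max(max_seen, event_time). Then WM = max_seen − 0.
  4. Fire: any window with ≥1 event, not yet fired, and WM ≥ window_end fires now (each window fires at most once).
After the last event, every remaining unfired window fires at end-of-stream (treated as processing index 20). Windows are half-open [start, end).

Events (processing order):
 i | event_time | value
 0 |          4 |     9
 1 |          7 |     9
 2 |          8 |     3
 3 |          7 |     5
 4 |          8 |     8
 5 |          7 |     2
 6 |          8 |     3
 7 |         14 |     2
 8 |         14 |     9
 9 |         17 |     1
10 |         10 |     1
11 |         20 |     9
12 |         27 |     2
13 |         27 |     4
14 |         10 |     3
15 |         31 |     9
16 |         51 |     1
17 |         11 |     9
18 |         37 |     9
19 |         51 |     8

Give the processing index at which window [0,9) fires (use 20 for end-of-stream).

7

i=0 t=4 v=9: → [0,9); WM=4
i=1 t=7 v=9: → [0,9); WM=7
i=2 t=8 v=3: → [0,9); WM=8
i=3 t=7 v=5: DROP (t<8-0); WM=8
i=4 t=8 v=8: → [0,9); WM=8
i=5 t=7 v=2: DROP (t<8-0); WM=8
i=6 t=8 v=3: → [0,9); WM=8
i=7 t=14 v=2: → [9,18); WM=14; [0,9) fires=32
i=8 t=14 v=9: → [9,18); WM=14
i=9 t=17 v=1: → [9,18); WM=17
i=10 t=10 v=1: DROP (t<17-0); WM=17
i=11 t=20 v=9: → [18,27); WM=20; [9,18) fires=12
i=12 t=27 v=2: → [27,36); WM=27; [18,27) fires=9
i=13 t=27 v=4: → [27,36); WM=27
i=14 t=10 v=3: DROP (t<27-0); WM=27
i=15 t=31 v=9: → [27,36); WM=31
i=16 t=51 v=1: → [45,54); WM=51; [27,36) fires=15
i=17 t=11 v=9: DROP (t<51-0); WM=51
i=18 t=37 v=9: DROP (t<51-0); WM=51
i=19 t=51 v=8: → [45,54); WM=51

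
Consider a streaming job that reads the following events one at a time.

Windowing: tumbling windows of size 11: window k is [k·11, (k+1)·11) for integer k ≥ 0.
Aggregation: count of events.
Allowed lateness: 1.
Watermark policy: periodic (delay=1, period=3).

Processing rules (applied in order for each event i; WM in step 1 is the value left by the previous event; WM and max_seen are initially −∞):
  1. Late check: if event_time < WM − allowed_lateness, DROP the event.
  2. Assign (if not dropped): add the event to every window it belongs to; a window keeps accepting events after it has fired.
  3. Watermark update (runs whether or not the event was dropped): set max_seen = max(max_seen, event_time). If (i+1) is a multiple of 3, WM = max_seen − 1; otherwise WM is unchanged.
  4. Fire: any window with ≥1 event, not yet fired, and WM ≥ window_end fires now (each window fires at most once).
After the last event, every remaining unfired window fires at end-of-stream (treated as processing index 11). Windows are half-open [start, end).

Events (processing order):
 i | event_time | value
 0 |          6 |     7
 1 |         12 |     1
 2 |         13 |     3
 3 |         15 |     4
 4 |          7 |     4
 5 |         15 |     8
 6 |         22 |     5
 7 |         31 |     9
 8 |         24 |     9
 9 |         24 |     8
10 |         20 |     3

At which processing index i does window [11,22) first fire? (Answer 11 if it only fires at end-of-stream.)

i=0 t=6 v=7: → [0,11); WM=−∞
i=1 t=12 v=1: → [11,22); WM=−∞
i=2 t=13 v=3: → [11,22); WM=12; [0,11) fires=1
i=3 t=15 v=4: → [11,22); WM=12
i=4 t=7 v=4: DROP (t<12-1); WM=12
i=5 t=15 v=8: → [11,22); WM=14
i=6 t=22 v=5: → [22,33); WM=14
i=7 t=31 v=9: → [22,33); WM=14
i=8 t=24 v=9: → [22,33); WM=30; [11,22) fires=4
i=9 t=24 v=8: DROP (t<30-1); WM=30
i=10 t=20 v=3: DROP (t<30-1); WM=30

8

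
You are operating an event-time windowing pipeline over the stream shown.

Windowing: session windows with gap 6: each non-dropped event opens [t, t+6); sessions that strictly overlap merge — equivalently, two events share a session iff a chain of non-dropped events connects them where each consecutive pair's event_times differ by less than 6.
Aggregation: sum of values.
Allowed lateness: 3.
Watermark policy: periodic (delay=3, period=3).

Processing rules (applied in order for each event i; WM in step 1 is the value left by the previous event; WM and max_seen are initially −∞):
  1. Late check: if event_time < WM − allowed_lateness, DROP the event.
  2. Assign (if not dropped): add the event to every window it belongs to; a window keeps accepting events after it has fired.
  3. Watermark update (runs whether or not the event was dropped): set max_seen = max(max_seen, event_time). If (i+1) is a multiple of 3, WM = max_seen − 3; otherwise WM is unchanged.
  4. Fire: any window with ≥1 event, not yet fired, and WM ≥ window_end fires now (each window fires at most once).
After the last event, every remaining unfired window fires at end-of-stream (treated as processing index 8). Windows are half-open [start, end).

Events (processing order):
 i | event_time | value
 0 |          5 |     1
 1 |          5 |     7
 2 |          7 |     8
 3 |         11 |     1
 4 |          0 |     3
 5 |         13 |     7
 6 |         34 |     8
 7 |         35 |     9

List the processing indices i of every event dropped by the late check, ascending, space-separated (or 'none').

i=0 t=5 v=1: → [5,11); WM=−∞
i=1 t=5 v=7: → [5,11); WM=−∞
i=2 t=7 v=8: → [5,13); WM=4
i=3 t=11 v=1: → [5,17); WM=4
i=4 t=0 v=3: DROP (t<4-3); WM=4
i=5 t=13 v=7: → [5,19); WM=10
i=6 t=34 v=8: → [34,40); WM=10
i=7 t=35 v=9: → [34,41); WM=10

4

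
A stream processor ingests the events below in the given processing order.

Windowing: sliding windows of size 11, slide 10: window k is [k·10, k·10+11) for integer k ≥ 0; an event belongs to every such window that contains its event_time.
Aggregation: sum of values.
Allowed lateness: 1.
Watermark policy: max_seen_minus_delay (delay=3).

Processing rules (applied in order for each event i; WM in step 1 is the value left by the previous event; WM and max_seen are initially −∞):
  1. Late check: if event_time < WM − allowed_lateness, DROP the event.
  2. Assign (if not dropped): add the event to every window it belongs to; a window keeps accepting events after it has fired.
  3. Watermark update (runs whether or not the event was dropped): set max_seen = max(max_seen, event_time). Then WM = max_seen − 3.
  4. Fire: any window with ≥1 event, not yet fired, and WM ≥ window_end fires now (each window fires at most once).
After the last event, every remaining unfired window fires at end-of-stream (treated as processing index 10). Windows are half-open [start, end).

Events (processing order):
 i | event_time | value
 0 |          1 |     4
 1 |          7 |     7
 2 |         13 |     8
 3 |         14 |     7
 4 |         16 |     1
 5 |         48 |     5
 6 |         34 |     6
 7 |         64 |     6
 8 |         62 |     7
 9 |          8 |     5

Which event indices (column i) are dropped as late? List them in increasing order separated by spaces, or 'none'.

i=0 t=1 v=4: → [0,11); WM=-2
i=1 t=7 v=7: → [0,11); WM=4
i=2 t=13 v=8: → [10,21); WM=10
i=3 t=14 v=7: → [10,21); WM=11; [0,11) fires=11
i=4 t=16 v=1: → [10,21); WM=13
i=5 t=48 v=5: → [40,51); WM=45; [10,21) fires=16
i=6 t=34 v=6: DROP (t<45-1); WM=45
i=7 t=64 v=6: → [60,71); WM=61; [40,51) fires=5
i=8 t=62 v=7: → [60,71); WM=61
i=9 t=8 v=5: DROP (t<61-1); WM=61

6 9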